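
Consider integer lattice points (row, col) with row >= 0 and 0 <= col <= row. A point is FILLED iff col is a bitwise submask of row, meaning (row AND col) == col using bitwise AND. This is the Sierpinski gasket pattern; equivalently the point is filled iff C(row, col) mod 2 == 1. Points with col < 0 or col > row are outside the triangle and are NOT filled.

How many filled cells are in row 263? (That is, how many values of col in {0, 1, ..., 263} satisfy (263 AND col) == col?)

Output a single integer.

Answer: 16

Derivation:
263 in binary = 100000111
popcount(263) = number of 1-bits in 100000111 = 4
A col c satisfies (263 AND c) == c iff every set bit of c is also set in 263; each of the 4 set bits of 263 can independently be on or off in c.
count = 2^4 = 16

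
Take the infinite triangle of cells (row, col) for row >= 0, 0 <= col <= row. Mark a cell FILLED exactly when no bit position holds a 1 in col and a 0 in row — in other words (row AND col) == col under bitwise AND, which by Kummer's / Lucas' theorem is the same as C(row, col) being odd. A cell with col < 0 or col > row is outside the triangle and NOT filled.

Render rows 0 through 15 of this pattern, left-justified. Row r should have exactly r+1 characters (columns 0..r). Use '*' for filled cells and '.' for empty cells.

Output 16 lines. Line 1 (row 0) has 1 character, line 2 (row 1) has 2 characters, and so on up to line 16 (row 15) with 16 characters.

r0=0: *
r1=1: **
r2=10: *.*
r3=11: ****
r4=100: *...*
r5=101: **..**
r6=110: *.*.*.*
r7=111: ********
r8=1000: *.......*
r9=1001: **......**
r10=1010: *.*.....*.*
r11=1011: ****....****
r12=1100: *...*...*...*
r13=1101: **..**..**..**
r14=1110: *.*.*.*.*.*.*.*
r15=1111: ****************

Answer: *
**
*.*
****
*...*
**..**
*.*.*.*
********
*.......*
**......**
*.*.....*.*
****....****
*...*...*...*
**..**..**..**
*.*.*.*.*.*.*.*
****************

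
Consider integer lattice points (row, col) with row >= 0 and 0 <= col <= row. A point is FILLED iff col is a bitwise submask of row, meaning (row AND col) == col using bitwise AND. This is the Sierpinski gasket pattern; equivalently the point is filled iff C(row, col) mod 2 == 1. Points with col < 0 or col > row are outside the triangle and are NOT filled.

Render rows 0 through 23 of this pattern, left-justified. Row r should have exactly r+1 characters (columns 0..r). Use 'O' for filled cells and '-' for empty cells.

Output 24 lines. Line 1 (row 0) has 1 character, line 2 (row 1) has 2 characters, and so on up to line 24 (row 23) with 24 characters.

Answer: O
OO
O-O
OOOO
O---O
OO--OO
O-O-O-O
OOOOOOOO
O-------O
OO------OO
O-O-----O-O
OOOO----OOOO
O---O---O---O
OO--OO--OO--OO
O-O-O-O-O-O-O-O
OOOOOOOOOOOOOOOO
O---------------O
OO--------------OO
O-O-------------O-O
OOOO------------OOOO
O---O-----------O---O
OO--OO----------OO--OO
O-O-O-O---------O-O-O-O
OOOOOOOO--------OOOOOOOO

Derivation:
r0=0: O
r1=1: OO
r2=10: O-O
r3=11: OOOO
r4=100: O---O
r5=101: OO--OO
r6=110: O-O-O-O
r7=111: OOOOOOOO
r8=1000: O-------O
r9=1001: OO------OO
r10=1010: O-O-----O-O
r11=1011: OOOO----OOOO
r12=1100: O---O---O---O
r13=1101: OO--OO--OO--OO
r14=1110: O-O-O-O-O-O-O-O
r15=1111: OOOOOOOOOOOOOOOO
r16=10000: O---------------O
r17=10001: OO--------------OO
r18=10010: O-O-------------O-O
r19=10011: OOOO------------OOOO
r20=10100: O---O-----------O---O
r21=10101: OO--OO----------OO--OO
r22=10110: O-O-O-O---------O-O-O-O
r23=10111: OOOOOOOO--------OOOOOOOO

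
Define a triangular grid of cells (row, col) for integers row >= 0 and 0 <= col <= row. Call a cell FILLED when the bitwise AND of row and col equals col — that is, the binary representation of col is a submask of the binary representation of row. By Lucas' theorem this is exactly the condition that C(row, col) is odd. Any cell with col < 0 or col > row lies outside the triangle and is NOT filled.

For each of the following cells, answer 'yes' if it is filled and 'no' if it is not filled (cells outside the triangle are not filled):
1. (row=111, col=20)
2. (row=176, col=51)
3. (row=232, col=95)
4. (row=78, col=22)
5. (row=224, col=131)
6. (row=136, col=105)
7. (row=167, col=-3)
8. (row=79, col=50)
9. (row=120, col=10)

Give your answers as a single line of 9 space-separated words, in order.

(111,20): row=0b1101111, col=0b10100, row AND col = 0b100 = 4; 4 != 20 -> empty
(176,51): row=0b10110000, col=0b110011, row AND col = 0b110000 = 48; 48 != 51 -> empty
(232,95): row=0b11101000, col=0b1011111, row AND col = 0b1001000 = 72; 72 != 95 -> empty
(78,22): row=0b1001110, col=0b10110, row AND col = 0b110 = 6; 6 != 22 -> empty
(224,131): row=0b11100000, col=0b10000011, row AND col = 0b10000000 = 128; 128 != 131 -> empty
(136,105): row=0b10001000, col=0b1101001, row AND col = 0b1000 = 8; 8 != 105 -> empty
(167,-3): col outside [0, 167] -> not filled
(79,50): row=0b1001111, col=0b110010, row AND col = 0b10 = 2; 2 != 50 -> empty
(120,10): row=0b1111000, col=0b1010, row AND col = 0b1000 = 8; 8 != 10 -> empty

Answer: no no no no no no no no no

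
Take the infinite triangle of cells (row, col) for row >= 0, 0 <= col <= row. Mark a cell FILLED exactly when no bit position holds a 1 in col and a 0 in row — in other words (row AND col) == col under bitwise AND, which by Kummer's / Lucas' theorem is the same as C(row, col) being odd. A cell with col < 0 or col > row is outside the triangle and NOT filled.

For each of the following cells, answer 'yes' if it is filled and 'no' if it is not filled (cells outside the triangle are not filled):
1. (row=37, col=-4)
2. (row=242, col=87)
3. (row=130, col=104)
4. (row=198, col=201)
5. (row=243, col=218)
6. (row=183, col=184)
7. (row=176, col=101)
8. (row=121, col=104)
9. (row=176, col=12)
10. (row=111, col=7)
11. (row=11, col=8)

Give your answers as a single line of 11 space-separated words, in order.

Answer: no no no no no no no yes no yes yes

Derivation:
(37,-4): col outside [0, 37] -> not filled
(242,87): row=0b11110010, col=0b1010111, row AND col = 0b1010010 = 82; 82 != 87 -> empty
(130,104): row=0b10000010, col=0b1101000, row AND col = 0b0 = 0; 0 != 104 -> empty
(198,201): col outside [0, 198] -> not filled
(243,218): row=0b11110011, col=0b11011010, row AND col = 0b11010010 = 210; 210 != 218 -> empty
(183,184): col outside [0, 183] -> not filled
(176,101): row=0b10110000, col=0b1100101, row AND col = 0b100000 = 32; 32 != 101 -> empty
(121,104): row=0b1111001, col=0b1101000, row AND col = 0b1101000 = 104; 104 == 104 -> filled
(176,12): row=0b10110000, col=0b1100, row AND col = 0b0 = 0; 0 != 12 -> empty
(111,7): row=0b1101111, col=0b111, row AND col = 0b111 = 7; 7 == 7 -> filled
(11,8): row=0b1011, col=0b1000, row AND col = 0b1000 = 8; 8 == 8 -> filled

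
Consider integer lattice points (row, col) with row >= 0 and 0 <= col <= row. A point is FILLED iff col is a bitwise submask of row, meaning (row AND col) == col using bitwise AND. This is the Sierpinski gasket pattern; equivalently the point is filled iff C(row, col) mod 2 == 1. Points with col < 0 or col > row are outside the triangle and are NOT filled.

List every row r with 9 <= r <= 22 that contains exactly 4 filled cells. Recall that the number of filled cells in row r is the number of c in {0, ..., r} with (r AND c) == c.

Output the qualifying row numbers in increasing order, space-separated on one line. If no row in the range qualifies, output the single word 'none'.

Answer: 9 10 12 17 18 20

Derivation:
Row r has 2^popcount(r) filled cells, so we need popcount(r) = log2(4) = 2.
Scan r = 9..22 and keep those with exactly 2 one-bits:
r=9=1001 popcount=2 -> KEEP
r=10=1010 popcount=2 -> KEEP
r=11=1011 popcount=3 -> skip
r=12=1100 popcount=2 -> KEEP
r=13=1101 popcount=3 -> skip
r=14=1110 popcount=3 -> skip
r=15=1111 popcount=4 -> skip
r=16=10000 popcount=1 -> skip
r=17=10001 popcount=2 -> KEEP
r=18=10010 popcount=2 -> KEEP
r=19=10011 popcount=3 -> skip
r=20=10100 popcount=2 -> KEEP
r=21=10101 popcount=3 -> skip
r=22=10110 popcount=3 -> skip
Kept rows: 9 10 12 17 18 20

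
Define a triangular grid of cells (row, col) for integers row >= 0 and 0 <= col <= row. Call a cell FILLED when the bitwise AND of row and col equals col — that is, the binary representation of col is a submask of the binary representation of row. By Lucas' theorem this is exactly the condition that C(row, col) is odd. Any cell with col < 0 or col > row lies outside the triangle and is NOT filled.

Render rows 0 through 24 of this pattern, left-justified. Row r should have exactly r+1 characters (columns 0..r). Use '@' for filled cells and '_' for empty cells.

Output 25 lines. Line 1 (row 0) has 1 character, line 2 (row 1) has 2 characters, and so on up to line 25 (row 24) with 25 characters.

Answer: @
@@
@_@
@@@@
@___@
@@__@@
@_@_@_@
@@@@@@@@
@_______@
@@______@@
@_@_____@_@
@@@@____@@@@
@___@___@___@
@@__@@__@@__@@
@_@_@_@_@_@_@_@
@@@@@@@@@@@@@@@@
@_______________@
@@______________@@
@_@_____________@_@
@@@@____________@@@@
@___@___________@___@
@@__@@__________@@__@@
@_@_@_@_________@_@_@_@
@@@@@@@@________@@@@@@@@
@_______@_______@_______@

Derivation:
r0=0: @
r1=1: @@
r2=10: @_@
r3=11: @@@@
r4=100: @___@
r5=101: @@__@@
r6=110: @_@_@_@
r7=111: @@@@@@@@
r8=1000: @_______@
r9=1001: @@______@@
r10=1010: @_@_____@_@
r11=1011: @@@@____@@@@
r12=1100: @___@___@___@
r13=1101: @@__@@__@@__@@
r14=1110: @_@_@_@_@_@_@_@
r15=1111: @@@@@@@@@@@@@@@@
r16=10000: @_______________@
r17=10001: @@______________@@
r18=10010: @_@_____________@_@
r19=10011: @@@@____________@@@@
r20=10100: @___@___________@___@
r21=10101: @@__@@__________@@__@@
r22=10110: @_@_@_@_________@_@_@_@
r23=10111: @@@@@@@@________@@@@@@@@
r24=11000: @_______@_______@_______@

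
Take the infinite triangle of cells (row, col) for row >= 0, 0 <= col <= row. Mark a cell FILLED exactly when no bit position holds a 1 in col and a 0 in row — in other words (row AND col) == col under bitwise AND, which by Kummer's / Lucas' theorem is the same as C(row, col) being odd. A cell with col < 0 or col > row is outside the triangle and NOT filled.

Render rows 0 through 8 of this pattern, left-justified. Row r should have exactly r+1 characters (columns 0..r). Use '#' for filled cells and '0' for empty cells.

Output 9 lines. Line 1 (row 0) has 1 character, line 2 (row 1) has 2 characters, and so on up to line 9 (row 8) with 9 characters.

r0=0: #
r1=1: ##
r2=10: #0#
r3=11: ####
r4=100: #000#
r5=101: ##00##
r6=110: #0#0#0#
r7=111: ########
r8=1000: #0000000#

Answer: #
##
#0#
####
#000#
##00##
#0#0#0#
########
#0000000#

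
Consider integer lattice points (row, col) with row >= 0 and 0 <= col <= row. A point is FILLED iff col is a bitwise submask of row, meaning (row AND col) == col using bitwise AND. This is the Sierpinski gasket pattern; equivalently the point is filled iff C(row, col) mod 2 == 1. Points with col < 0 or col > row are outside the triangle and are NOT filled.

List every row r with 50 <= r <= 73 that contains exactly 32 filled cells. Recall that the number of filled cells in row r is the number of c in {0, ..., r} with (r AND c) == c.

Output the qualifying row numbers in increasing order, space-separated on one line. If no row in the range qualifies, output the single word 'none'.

Row r has 2^popcount(r) filled cells, so we need popcount(r) = log2(32) = 5.
Scan r = 50..73 and keep those with exactly 5 one-bits:
r=50=110010 popcount=3 -> skip
r=51=110011 popcount=4 -> skip
r=52=110100 popcount=3 -> skip
r=53=110101 popcount=4 -> skip
r=54=110110 popcount=4 -> skip
r=55=110111 popcount=5 -> KEEP
r=56=111000 popcount=3 -> skip
r=57=111001 popcount=4 -> skip
r=58=111010 popcount=4 -> skip
r=59=111011 popcount=5 -> KEEP
r=60=111100 popcount=4 -> skip
r=61=111101 popcount=5 -> KEEP
r=62=111110 popcount=5 -> KEEP
r=63=111111 popcount=6 -> skip
r=64=1000000 popcount=1 -> skip
r=65=1000001 popcount=2 -> skip
r=66=1000010 popcount=2 -> skip
r=67=1000011 popcount=3 -> skip
r=68=1000100 popcount=2 -> skip
r=69=1000101 popcount=3 -> skip
r=70=1000110 popcount=3 -> skip
r=71=1000111 popcount=4 -> skip
r=72=1001000 popcount=2 -> skip
r=73=1001001 popcount=3 -> skip
Kept rows: 55 59 61 62

Answer: 55 59 61 62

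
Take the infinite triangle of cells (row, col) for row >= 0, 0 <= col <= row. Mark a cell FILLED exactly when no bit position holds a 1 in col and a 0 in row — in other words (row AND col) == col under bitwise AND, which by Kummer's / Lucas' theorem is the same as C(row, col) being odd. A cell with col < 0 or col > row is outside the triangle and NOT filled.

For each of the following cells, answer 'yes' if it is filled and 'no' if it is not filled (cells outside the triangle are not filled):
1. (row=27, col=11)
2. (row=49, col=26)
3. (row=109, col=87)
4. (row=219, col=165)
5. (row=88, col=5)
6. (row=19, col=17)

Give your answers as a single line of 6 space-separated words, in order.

Answer: yes no no no no yes

Derivation:
(27,11): row=0b11011, col=0b1011, row AND col = 0b1011 = 11; 11 == 11 -> filled
(49,26): row=0b110001, col=0b11010, row AND col = 0b10000 = 16; 16 != 26 -> empty
(109,87): row=0b1101101, col=0b1010111, row AND col = 0b1000101 = 69; 69 != 87 -> empty
(219,165): row=0b11011011, col=0b10100101, row AND col = 0b10000001 = 129; 129 != 165 -> empty
(88,5): row=0b1011000, col=0b101, row AND col = 0b0 = 0; 0 != 5 -> empty
(19,17): row=0b10011, col=0b10001, row AND col = 0b10001 = 17; 17 == 17 -> filled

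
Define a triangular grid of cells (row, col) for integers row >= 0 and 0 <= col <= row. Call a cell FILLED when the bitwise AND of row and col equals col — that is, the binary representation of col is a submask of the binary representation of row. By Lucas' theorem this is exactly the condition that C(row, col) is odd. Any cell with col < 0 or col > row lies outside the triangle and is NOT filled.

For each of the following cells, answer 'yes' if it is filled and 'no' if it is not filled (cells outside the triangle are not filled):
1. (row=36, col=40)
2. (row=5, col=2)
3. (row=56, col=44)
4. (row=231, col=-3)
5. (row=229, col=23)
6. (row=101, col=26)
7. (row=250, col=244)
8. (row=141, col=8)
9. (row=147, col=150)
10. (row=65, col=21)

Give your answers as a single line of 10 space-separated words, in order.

(36,40): col outside [0, 36] -> not filled
(5,2): row=0b101, col=0b10, row AND col = 0b0 = 0; 0 != 2 -> empty
(56,44): row=0b111000, col=0b101100, row AND col = 0b101000 = 40; 40 != 44 -> empty
(231,-3): col outside [0, 231] -> not filled
(229,23): row=0b11100101, col=0b10111, row AND col = 0b101 = 5; 5 != 23 -> empty
(101,26): row=0b1100101, col=0b11010, row AND col = 0b0 = 0; 0 != 26 -> empty
(250,244): row=0b11111010, col=0b11110100, row AND col = 0b11110000 = 240; 240 != 244 -> empty
(141,8): row=0b10001101, col=0b1000, row AND col = 0b1000 = 8; 8 == 8 -> filled
(147,150): col outside [0, 147] -> not filled
(65,21): row=0b1000001, col=0b10101, row AND col = 0b1 = 1; 1 != 21 -> empty

Answer: no no no no no no no yes no no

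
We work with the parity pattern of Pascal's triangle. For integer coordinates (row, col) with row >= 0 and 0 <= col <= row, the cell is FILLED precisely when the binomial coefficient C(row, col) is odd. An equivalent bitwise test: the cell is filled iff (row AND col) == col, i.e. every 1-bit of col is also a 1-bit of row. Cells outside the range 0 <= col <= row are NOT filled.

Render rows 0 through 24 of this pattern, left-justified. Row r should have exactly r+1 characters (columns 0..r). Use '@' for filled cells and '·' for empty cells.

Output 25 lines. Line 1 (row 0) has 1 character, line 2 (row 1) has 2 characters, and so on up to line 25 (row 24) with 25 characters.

r0=0: @
r1=1: @@
r2=10: @·@
r3=11: @@@@
r4=100: @···@
r5=101: @@··@@
r6=110: @·@·@·@
r7=111: @@@@@@@@
r8=1000: @·······@
r9=1001: @@······@@
r10=1010: @·@·····@·@
r11=1011: @@@@····@@@@
r12=1100: @···@···@···@
r13=1101: @@··@@··@@··@@
r14=1110: @·@·@·@·@·@·@·@
r15=1111: @@@@@@@@@@@@@@@@
r16=10000: @···············@
r17=10001: @@··············@@
r18=10010: @·@·············@·@
r19=10011: @@@@············@@@@
r20=10100: @···@···········@···@
r21=10101: @@··@@··········@@··@@
r22=10110: @·@·@·@·········@·@·@·@
r23=10111: @@@@@@@@········@@@@@@@@
r24=11000: @·······@·······@·······@

Answer: @
@@
@·@
@@@@
@···@
@@··@@
@·@·@·@
@@@@@@@@
@·······@
@@······@@
@·@·····@·@
@@@@····@@@@
@···@···@···@
@@··@@··@@··@@
@·@·@·@·@·@·@·@
@@@@@@@@@@@@@@@@
@···············@
@@··············@@
@·@·············@·@
@@@@············@@@@
@···@···········@···@
@@··@@··········@@··@@
@·@·@·@·········@·@·@·@
@@@@@@@@········@@@@@@@@
@·······@·······@·······@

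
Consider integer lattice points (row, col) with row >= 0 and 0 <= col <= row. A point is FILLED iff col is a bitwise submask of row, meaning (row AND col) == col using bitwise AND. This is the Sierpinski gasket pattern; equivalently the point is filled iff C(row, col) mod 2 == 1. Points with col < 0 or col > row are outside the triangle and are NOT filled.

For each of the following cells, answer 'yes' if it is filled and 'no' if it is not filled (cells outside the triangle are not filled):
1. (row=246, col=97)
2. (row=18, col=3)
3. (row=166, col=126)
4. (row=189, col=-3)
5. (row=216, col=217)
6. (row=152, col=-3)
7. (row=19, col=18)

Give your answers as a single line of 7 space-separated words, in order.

(246,97): row=0b11110110, col=0b1100001, row AND col = 0b1100000 = 96; 96 != 97 -> empty
(18,3): row=0b10010, col=0b11, row AND col = 0b10 = 2; 2 != 3 -> empty
(166,126): row=0b10100110, col=0b1111110, row AND col = 0b100110 = 38; 38 != 126 -> empty
(189,-3): col outside [0, 189] -> not filled
(216,217): col outside [0, 216] -> not filled
(152,-3): col outside [0, 152] -> not filled
(19,18): row=0b10011, col=0b10010, row AND col = 0b10010 = 18; 18 == 18 -> filled

Answer: no no no no no no yes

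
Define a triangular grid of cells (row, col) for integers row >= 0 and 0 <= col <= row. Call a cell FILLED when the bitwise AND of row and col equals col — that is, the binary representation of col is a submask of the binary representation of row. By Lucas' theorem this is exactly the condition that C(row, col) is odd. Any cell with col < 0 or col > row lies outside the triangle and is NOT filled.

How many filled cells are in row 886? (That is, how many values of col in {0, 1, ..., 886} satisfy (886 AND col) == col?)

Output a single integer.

Answer: 128

Derivation:
886 in binary = 1101110110
popcount(886) = number of 1-bits in 1101110110 = 7
A col c satisfies (886 AND c) == c iff every set bit of c is also set in 886; each of the 7 set bits of 886 can independently be on or off in c.
count = 2^7 = 128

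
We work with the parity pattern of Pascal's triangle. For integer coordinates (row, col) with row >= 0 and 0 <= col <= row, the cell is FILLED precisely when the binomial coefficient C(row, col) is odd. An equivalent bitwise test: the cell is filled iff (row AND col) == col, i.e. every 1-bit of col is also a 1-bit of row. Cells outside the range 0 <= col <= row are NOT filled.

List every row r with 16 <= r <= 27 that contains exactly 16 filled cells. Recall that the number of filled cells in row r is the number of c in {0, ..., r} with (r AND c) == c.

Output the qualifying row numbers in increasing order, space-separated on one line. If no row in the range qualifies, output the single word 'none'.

Answer: 23 27

Derivation:
Row r has 2^popcount(r) filled cells, so we need popcount(r) = log2(16) = 4.
Scan r = 16..27 and keep those with exactly 4 one-bits:
r=16=10000 popcount=1 -> skip
r=17=10001 popcount=2 -> skip
r=18=10010 popcount=2 -> skip
r=19=10011 popcount=3 -> skip
r=20=10100 popcount=2 -> skip
r=21=10101 popcount=3 -> skip
r=22=10110 popcount=3 -> skip
r=23=10111 popcount=4 -> KEEP
r=24=11000 popcount=2 -> skip
r=25=11001 popcount=3 -> skip
r=26=11010 popcount=3 -> skip
r=27=11011 popcount=4 -> KEEP
Kept rows: 23 27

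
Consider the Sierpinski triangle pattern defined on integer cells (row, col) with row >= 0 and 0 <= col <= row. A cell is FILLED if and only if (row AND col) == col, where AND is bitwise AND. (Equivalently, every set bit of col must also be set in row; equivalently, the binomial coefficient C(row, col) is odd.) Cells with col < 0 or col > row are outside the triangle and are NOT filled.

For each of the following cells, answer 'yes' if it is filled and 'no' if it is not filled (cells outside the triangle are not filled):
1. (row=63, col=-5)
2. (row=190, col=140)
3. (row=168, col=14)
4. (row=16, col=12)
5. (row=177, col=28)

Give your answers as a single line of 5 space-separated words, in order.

(63,-5): col outside [0, 63] -> not filled
(190,140): row=0b10111110, col=0b10001100, row AND col = 0b10001100 = 140; 140 == 140 -> filled
(168,14): row=0b10101000, col=0b1110, row AND col = 0b1000 = 8; 8 != 14 -> empty
(16,12): row=0b10000, col=0b1100, row AND col = 0b0 = 0; 0 != 12 -> empty
(177,28): row=0b10110001, col=0b11100, row AND col = 0b10000 = 16; 16 != 28 -> empty

Answer: no yes no no no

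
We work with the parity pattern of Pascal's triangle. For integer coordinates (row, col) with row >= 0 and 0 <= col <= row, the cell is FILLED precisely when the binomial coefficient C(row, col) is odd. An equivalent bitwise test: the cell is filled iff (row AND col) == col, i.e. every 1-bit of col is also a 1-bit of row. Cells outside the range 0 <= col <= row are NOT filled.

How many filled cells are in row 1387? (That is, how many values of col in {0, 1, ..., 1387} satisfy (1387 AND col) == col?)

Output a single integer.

Answer: 128

Derivation:
1387 in binary = 10101101011
popcount(1387) = number of 1-bits in 10101101011 = 7
A col c satisfies (1387 AND c) == c iff every set bit of c is also set in 1387; each of the 7 set bits of 1387 can independently be on or off in c.
count = 2^7 = 128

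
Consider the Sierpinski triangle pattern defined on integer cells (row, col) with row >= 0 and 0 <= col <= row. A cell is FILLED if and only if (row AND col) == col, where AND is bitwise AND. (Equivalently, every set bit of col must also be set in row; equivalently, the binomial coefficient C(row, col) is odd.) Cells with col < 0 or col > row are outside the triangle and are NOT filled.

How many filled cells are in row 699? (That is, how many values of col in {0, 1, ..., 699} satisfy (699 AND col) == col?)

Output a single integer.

699 in binary = 1010111011
popcount(699) = number of 1-bits in 1010111011 = 7
A col c satisfies (699 AND c) == c iff every set bit of c is also set in 699; each of the 7 set bits of 699 can independently be on or off in c.
count = 2^7 = 128

Answer: 128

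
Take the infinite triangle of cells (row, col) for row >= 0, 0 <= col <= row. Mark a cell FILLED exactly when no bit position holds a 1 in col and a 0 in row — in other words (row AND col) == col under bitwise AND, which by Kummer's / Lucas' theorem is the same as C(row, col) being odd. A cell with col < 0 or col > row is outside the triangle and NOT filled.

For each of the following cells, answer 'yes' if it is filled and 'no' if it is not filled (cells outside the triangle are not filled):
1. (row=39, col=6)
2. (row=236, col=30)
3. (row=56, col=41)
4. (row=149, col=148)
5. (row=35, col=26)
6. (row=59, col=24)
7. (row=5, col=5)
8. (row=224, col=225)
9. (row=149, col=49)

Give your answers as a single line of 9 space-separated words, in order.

Answer: yes no no yes no yes yes no no

Derivation:
(39,6): row=0b100111, col=0b110, row AND col = 0b110 = 6; 6 == 6 -> filled
(236,30): row=0b11101100, col=0b11110, row AND col = 0b1100 = 12; 12 != 30 -> empty
(56,41): row=0b111000, col=0b101001, row AND col = 0b101000 = 40; 40 != 41 -> empty
(149,148): row=0b10010101, col=0b10010100, row AND col = 0b10010100 = 148; 148 == 148 -> filled
(35,26): row=0b100011, col=0b11010, row AND col = 0b10 = 2; 2 != 26 -> empty
(59,24): row=0b111011, col=0b11000, row AND col = 0b11000 = 24; 24 == 24 -> filled
(5,5): row=0b101, col=0b101, row AND col = 0b101 = 5; 5 == 5 -> filled
(224,225): col outside [0, 224] -> not filled
(149,49): row=0b10010101, col=0b110001, row AND col = 0b10001 = 17; 17 != 49 -> empty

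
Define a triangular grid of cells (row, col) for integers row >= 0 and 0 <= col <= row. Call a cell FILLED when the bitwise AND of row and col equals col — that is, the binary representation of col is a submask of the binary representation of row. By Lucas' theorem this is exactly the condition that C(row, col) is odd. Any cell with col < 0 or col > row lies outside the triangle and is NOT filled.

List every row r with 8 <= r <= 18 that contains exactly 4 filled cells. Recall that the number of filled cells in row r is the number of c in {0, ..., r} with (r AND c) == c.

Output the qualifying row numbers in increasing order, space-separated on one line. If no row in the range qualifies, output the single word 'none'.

Row r has 2^popcount(r) filled cells, so we need popcount(r) = log2(4) = 2.
Scan r = 8..18 and keep those with exactly 2 one-bits:
r=8=1000 popcount=1 -> skip
r=9=1001 popcount=2 -> KEEP
r=10=1010 popcount=2 -> KEEP
r=11=1011 popcount=3 -> skip
r=12=1100 popcount=2 -> KEEP
r=13=1101 popcount=3 -> skip
r=14=1110 popcount=3 -> skip
r=15=1111 popcount=4 -> skip
r=16=10000 popcount=1 -> skip
r=17=10001 popcount=2 -> KEEP
r=18=10010 popcount=2 -> KEEP
Kept rows: 9 10 12 17 18

Answer: 9 10 12 17 18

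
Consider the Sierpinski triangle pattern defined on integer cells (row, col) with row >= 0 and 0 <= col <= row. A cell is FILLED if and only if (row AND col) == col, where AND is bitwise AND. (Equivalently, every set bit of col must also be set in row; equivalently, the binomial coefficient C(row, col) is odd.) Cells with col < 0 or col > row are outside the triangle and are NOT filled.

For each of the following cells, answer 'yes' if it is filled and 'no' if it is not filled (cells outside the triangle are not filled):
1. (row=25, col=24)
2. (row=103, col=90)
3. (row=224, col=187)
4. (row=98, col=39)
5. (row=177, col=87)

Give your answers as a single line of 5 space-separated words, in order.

Answer: yes no no no no

Derivation:
(25,24): row=0b11001, col=0b11000, row AND col = 0b11000 = 24; 24 == 24 -> filled
(103,90): row=0b1100111, col=0b1011010, row AND col = 0b1000010 = 66; 66 != 90 -> empty
(224,187): row=0b11100000, col=0b10111011, row AND col = 0b10100000 = 160; 160 != 187 -> empty
(98,39): row=0b1100010, col=0b100111, row AND col = 0b100010 = 34; 34 != 39 -> empty
(177,87): row=0b10110001, col=0b1010111, row AND col = 0b10001 = 17; 17 != 87 -> empty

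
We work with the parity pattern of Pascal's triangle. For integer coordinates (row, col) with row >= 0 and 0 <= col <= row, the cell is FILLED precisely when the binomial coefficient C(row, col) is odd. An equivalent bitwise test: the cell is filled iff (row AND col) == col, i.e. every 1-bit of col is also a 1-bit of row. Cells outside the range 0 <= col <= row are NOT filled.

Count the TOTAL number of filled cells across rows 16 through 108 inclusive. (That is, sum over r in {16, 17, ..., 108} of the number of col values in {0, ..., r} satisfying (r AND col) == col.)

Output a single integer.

r16=10000 pc1: +2 =2
r17=10001 pc2: +4 =6
r18=10010 pc2: +4 =10
r19=10011 pc3: +8 =18
r20=10100 pc2: +4 =22
r21=10101 pc3: +8 =30
r22=10110 pc3: +8 =38
r23=10111 pc4: +16 =54
r24=11000 pc2: +4 =58
r25=11001 pc3: +8 =66
r26=11010 pc3: +8 =74
r27=11011 pc4: +16 =90
r28=11100 pc3: +8 =98
r29=11101 pc4: +16 =114
r30=11110 pc4: +16 =130
r31=11111 pc5: +32 =162
r32=100000 pc1: +2 =164
r33=100001 pc2: +4 =168
r34=100010 pc2: +4 =172
r35=100011 pc3: +8 =180
r36=100100 pc2: +4 =184
r37=100101 pc3: +8 =192
r38=100110 pc3: +8 =200
r39=100111 pc4: +16 =216
r40=101000 pc2: +4 =220
r41=101001 pc3: +8 =228
r42=101010 pc3: +8 =236
r43=101011 pc4: +16 =252
r44=101100 pc3: +8 =260
r45=101101 pc4: +16 =276
r46=101110 pc4: +16 =292
r47=101111 pc5: +32 =324
r48=110000 pc2: +4 =328
r49=110001 pc3: +8 =336
r50=110010 pc3: +8 =344
r51=110011 pc4: +16 =360
r52=110100 pc3: +8 =368
r53=110101 pc4: +16 =384
r54=110110 pc4: +16 =400
r55=110111 pc5: +32 =432
r56=111000 pc3: +8 =440
r57=111001 pc4: +16 =456
r58=111010 pc4: +16 =472
r59=111011 pc5: +32 =504
r60=111100 pc4: +16 =520
r61=111101 pc5: +32 =552
r62=111110 pc5: +32 =584
r63=111111 pc6: +64 =648
r64=1000000 pc1: +2 =650
r65=1000001 pc2: +4 =654
r66=1000010 pc2: +4 =658
r67=1000011 pc3: +8 =666
r68=1000100 pc2: +4 =670
r69=1000101 pc3: +8 =678
r70=1000110 pc3: +8 =686
r71=1000111 pc4: +16 =702
r72=1001000 pc2: +4 =706
r73=1001001 pc3: +8 =714
r74=1001010 pc3: +8 =722
r75=1001011 pc4: +16 =738
r76=1001100 pc3: +8 =746
r77=1001101 pc4: +16 =762
r78=1001110 pc4: +16 =778
r79=1001111 pc5: +32 =810
r80=1010000 pc2: +4 =814
r81=1010001 pc3: +8 =822
r82=1010010 pc3: +8 =830
r83=1010011 pc4: +16 =846
r84=1010100 pc3: +8 =854
r85=1010101 pc4: +16 =870
r86=1010110 pc4: +16 =886
r87=1010111 pc5: +32 =918
r88=1011000 pc3: +8 =926
r89=1011001 pc4: +16 =942
r90=1011010 pc4: +16 =958
r91=1011011 pc5: +32 =990
r92=1011100 pc4: +16 =1006
r93=1011101 pc5: +32 =1038
r94=1011110 pc5: +32 =1070
r95=1011111 pc6: +64 =1134
r96=1100000 pc2: +4 =1138
r97=1100001 pc3: +8 =1146
r98=1100010 pc3: +8 =1154
r99=1100011 pc4: +16 =1170
r100=1100100 pc3: +8 =1178
r101=1100101 pc4: +16 =1194
r102=1100110 pc4: +16 =1210
r103=1100111 pc5: +32 =1242
r104=1101000 pc3: +8 =1250
r105=1101001 pc4: +16 =1266
r106=1101010 pc4: +16 =1282
r107=1101011 pc5: +32 =1314
r108=1101100 pc4: +16 =1330

Answer: 1330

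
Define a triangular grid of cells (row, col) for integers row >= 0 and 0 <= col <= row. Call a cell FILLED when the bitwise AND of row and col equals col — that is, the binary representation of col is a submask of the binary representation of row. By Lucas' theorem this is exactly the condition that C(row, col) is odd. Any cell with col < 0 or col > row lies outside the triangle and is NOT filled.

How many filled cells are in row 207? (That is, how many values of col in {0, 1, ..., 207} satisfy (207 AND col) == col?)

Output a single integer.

Answer: 64

Derivation:
207 in binary = 11001111
popcount(207) = number of 1-bits in 11001111 = 6
A col c satisfies (207 AND c) == c iff every set bit of c is also set in 207; each of the 6 set bits of 207 can independently be on or off in c.
count = 2^6 = 64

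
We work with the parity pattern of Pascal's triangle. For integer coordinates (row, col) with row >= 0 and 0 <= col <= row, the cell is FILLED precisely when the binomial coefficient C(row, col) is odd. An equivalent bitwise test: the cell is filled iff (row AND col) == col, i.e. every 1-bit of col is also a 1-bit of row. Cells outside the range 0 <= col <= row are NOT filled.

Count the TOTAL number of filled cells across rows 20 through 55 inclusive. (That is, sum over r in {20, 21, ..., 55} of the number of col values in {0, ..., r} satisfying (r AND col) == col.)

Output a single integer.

Answer: 414

Derivation:
r20=10100 pc2: +4 =4
r21=10101 pc3: +8 =12
r22=10110 pc3: +8 =20
r23=10111 pc4: +16 =36
r24=11000 pc2: +4 =40
r25=11001 pc3: +8 =48
r26=11010 pc3: +8 =56
r27=11011 pc4: +16 =72
r28=11100 pc3: +8 =80
r29=11101 pc4: +16 =96
r30=11110 pc4: +16 =112
r31=11111 pc5: +32 =144
r32=100000 pc1: +2 =146
r33=100001 pc2: +4 =150
r34=100010 pc2: +4 =154
r35=100011 pc3: +8 =162
r36=100100 pc2: +4 =166
r37=100101 pc3: +8 =174
r38=100110 pc3: +8 =182
r39=100111 pc4: +16 =198
r40=101000 pc2: +4 =202
r41=101001 pc3: +8 =210
r42=101010 pc3: +8 =218
r43=101011 pc4: +16 =234
r44=101100 pc3: +8 =242
r45=101101 pc4: +16 =258
r46=101110 pc4: +16 =274
r47=101111 pc5: +32 =306
r48=110000 pc2: +4 =310
r49=110001 pc3: +8 =318
r50=110010 pc3: +8 =326
r51=110011 pc4: +16 =342
r52=110100 pc3: +8 =350
r53=110101 pc4: +16 =366
r54=110110 pc4: +16 =382
r55=110111 pc5: +32 =414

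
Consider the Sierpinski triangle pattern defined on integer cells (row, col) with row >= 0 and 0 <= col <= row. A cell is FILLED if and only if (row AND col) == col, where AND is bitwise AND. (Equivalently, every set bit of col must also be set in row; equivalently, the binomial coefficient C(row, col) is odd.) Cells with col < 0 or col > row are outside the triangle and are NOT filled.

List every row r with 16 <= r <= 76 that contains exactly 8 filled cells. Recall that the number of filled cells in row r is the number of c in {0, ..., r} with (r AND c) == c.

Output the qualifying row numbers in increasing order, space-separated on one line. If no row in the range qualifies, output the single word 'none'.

Answer: 19 21 22 25 26 28 35 37 38 41 42 44 49 50 52 56 67 69 70 73 74 76

Derivation:
Row r has 2^popcount(r) filled cells, so we need popcount(r) = log2(8) = 3.
Scan r = 16..76 and keep those with exactly 3 one-bits:
r=16=10000 popcount=1 -> skip
r=17=10001 popcount=2 -> skip
r=18=10010 popcount=2 -> skip
r=19=10011 popcount=3 -> KEEP
r=20=10100 popcount=2 -> skip
r=21=10101 popcount=3 -> KEEP
r=22=10110 popcount=3 -> KEEP
r=23=10111 popcount=4 -> skip
r=24=11000 popcount=2 -> skip
r=25=11001 popcount=3 -> KEEP
r=26=11010 popcount=3 -> KEEP
r=27=11011 popcount=4 -> skip
r=28=11100 popcount=3 -> KEEP
r=29=11101 popcount=4 -> skip
r=30=11110 popcount=4 -> skip
r=31=11111 popcount=5 -> skip
r=32=100000 popcount=1 -> skip
r=33=100001 popcount=2 -> skip
r=34=100010 popcount=2 -> skip
r=35=100011 popcount=3 -> KEEP
r=36=100100 popcount=2 -> skip
r=37=100101 popcount=3 -> KEEP
r=38=100110 popcount=3 -> KEEP
r=39=100111 popcount=4 -> skip
r=40=101000 popcount=2 -> skip
r=41=101001 popcount=3 -> KEEP
r=42=101010 popcount=3 -> KEEP
r=43=101011 popcount=4 -> skip
r=44=101100 popcount=3 -> KEEP
r=45=101101 popcount=4 -> skip
r=46=101110 popcount=4 -> skip
r=47=101111 popcount=5 -> skip
r=48=110000 popcount=2 -> skip
r=49=110001 popcount=3 -> KEEP
r=50=110010 popcount=3 -> KEEP
r=51=110011 popcount=4 -> skip
r=52=110100 popcount=3 -> KEEP
r=53=110101 popcount=4 -> skip
r=54=110110 popcount=4 -> skip
r=55=110111 popcount=5 -> skip
r=56=111000 popcount=3 -> KEEP
r=57=111001 popcount=4 -> skip
r=58=111010 popcount=4 -> skip
r=59=111011 popcount=5 -> skip
r=60=111100 popcount=4 -> skip
r=61=111101 popcount=5 -> skip
r=62=111110 popcount=5 -> skip
r=63=111111 popcount=6 -> skip
r=64=1000000 popcount=1 -> skip
r=65=1000001 popcount=2 -> skip
r=66=1000010 popcount=2 -> skip
r=67=1000011 popcount=3 -> KEEP
r=68=1000100 popcount=2 -> skip
r=69=1000101 popcount=3 -> KEEP
r=70=1000110 popcount=3 -> KEEP
r=71=1000111 popcount=4 -> skip
r=72=1001000 popcount=2 -> skip
r=73=1001001 popcount=3 -> KEEP
r=74=1001010 popcount=3 -> KEEP
r=75=1001011 popcount=4 -> skip
r=76=1001100 popcount=3 -> KEEP
Kept rows: 19 21 22 25 26 28 35 37 38 41 42 44 49 50 52 56 67 69 70 73 74 76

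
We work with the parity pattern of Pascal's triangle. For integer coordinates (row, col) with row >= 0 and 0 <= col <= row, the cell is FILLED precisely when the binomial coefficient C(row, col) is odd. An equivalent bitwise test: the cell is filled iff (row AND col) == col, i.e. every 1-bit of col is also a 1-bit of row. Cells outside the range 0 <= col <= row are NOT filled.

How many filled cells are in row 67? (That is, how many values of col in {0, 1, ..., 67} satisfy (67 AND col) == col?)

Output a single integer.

67 in binary = 1000011
popcount(67) = number of 1-bits in 1000011 = 3
A col c satisfies (67 AND c) == c iff every set bit of c is also set in 67; each of the 3 set bits of 67 can independently be on or off in c.
count = 2^3 = 8

Answer: 8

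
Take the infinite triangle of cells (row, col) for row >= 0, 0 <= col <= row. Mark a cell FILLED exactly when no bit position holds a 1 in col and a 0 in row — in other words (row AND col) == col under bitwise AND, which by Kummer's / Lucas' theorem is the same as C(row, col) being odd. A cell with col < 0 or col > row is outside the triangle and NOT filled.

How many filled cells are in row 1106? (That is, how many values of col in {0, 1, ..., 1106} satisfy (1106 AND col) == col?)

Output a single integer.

1106 in binary = 10001010010
popcount(1106) = number of 1-bits in 10001010010 = 4
A col c satisfies (1106 AND c) == c iff every set bit of c is also set in 1106; each of the 4 set bits of 1106 can independently be on or off in c.
count = 2^4 = 16

Answer: 16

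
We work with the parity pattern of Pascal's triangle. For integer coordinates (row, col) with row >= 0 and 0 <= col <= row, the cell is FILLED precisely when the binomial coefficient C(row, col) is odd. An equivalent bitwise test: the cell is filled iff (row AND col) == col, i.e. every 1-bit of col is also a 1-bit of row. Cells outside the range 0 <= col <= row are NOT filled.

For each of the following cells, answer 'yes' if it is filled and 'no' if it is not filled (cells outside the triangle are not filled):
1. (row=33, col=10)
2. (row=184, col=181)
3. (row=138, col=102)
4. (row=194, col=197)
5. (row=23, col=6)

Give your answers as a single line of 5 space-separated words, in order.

(33,10): row=0b100001, col=0b1010, row AND col = 0b0 = 0; 0 != 10 -> empty
(184,181): row=0b10111000, col=0b10110101, row AND col = 0b10110000 = 176; 176 != 181 -> empty
(138,102): row=0b10001010, col=0b1100110, row AND col = 0b10 = 2; 2 != 102 -> empty
(194,197): col outside [0, 194] -> not filled
(23,6): row=0b10111, col=0b110, row AND col = 0b110 = 6; 6 == 6 -> filled

Answer: no no no no yes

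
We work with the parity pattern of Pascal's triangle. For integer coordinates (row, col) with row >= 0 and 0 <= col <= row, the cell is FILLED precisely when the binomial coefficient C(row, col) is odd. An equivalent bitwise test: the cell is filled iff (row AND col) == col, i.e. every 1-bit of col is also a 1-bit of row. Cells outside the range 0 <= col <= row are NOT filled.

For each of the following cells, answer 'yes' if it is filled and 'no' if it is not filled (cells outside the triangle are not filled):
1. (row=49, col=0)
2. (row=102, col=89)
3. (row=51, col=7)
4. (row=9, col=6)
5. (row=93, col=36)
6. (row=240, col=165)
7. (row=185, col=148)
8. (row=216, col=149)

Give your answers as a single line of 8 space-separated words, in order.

Answer: yes no no no no no no no

Derivation:
(49,0): row=0b110001, col=0b0, row AND col = 0b0 = 0; 0 == 0 -> filled
(102,89): row=0b1100110, col=0b1011001, row AND col = 0b1000000 = 64; 64 != 89 -> empty
(51,7): row=0b110011, col=0b111, row AND col = 0b11 = 3; 3 != 7 -> empty
(9,6): row=0b1001, col=0b110, row AND col = 0b0 = 0; 0 != 6 -> empty
(93,36): row=0b1011101, col=0b100100, row AND col = 0b100 = 4; 4 != 36 -> empty
(240,165): row=0b11110000, col=0b10100101, row AND col = 0b10100000 = 160; 160 != 165 -> empty
(185,148): row=0b10111001, col=0b10010100, row AND col = 0b10010000 = 144; 144 != 148 -> empty
(216,149): row=0b11011000, col=0b10010101, row AND col = 0b10010000 = 144; 144 != 149 -> empty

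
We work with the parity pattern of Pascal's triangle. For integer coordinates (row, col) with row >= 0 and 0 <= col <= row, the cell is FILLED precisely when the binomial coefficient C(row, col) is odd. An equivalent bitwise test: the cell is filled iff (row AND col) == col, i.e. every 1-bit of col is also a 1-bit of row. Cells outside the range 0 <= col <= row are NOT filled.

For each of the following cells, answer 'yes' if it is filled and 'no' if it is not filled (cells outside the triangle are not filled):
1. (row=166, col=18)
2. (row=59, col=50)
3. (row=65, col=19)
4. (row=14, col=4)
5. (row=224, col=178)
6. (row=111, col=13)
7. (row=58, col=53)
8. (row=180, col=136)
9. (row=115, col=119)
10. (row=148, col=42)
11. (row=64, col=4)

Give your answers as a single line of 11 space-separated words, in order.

Answer: no yes no yes no yes no no no no no

Derivation:
(166,18): row=0b10100110, col=0b10010, row AND col = 0b10 = 2; 2 != 18 -> empty
(59,50): row=0b111011, col=0b110010, row AND col = 0b110010 = 50; 50 == 50 -> filled
(65,19): row=0b1000001, col=0b10011, row AND col = 0b1 = 1; 1 != 19 -> empty
(14,4): row=0b1110, col=0b100, row AND col = 0b100 = 4; 4 == 4 -> filled
(224,178): row=0b11100000, col=0b10110010, row AND col = 0b10100000 = 160; 160 != 178 -> empty
(111,13): row=0b1101111, col=0b1101, row AND col = 0b1101 = 13; 13 == 13 -> filled
(58,53): row=0b111010, col=0b110101, row AND col = 0b110000 = 48; 48 != 53 -> empty
(180,136): row=0b10110100, col=0b10001000, row AND col = 0b10000000 = 128; 128 != 136 -> empty
(115,119): col outside [0, 115] -> not filled
(148,42): row=0b10010100, col=0b101010, row AND col = 0b0 = 0; 0 != 42 -> empty
(64,4): row=0b1000000, col=0b100, row AND col = 0b0 = 0; 0 != 4 -> empty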